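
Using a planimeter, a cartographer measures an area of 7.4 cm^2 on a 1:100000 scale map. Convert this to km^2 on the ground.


ground_area = 7.4 * (100000/100)^2 = 7400000.0 m^2 = 7.4 km^2

7.4 km^2


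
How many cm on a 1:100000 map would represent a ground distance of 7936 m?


map_cm = 7936 * 100 / 100000 = 7.936 cm ≈ 7.94 cm

7.94 cm


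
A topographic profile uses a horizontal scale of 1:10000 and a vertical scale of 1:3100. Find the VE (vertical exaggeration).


VE = horizontal_scale / vertical_scale = 10000 / 3100 ≈ 3.2

3.2x


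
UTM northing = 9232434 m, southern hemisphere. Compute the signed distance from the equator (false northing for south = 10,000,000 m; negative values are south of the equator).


For southern: actual = 9232434 - 10000000 = -767566 m

-767566 m


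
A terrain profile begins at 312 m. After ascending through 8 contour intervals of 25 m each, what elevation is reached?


elevation = 312 + 8 * 25 = 512 m

512 m


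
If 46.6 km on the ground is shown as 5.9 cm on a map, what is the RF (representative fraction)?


ground = 46.6 km = 4660000 cm; RF denominator = ground / map = 4660000 / 5.9 ≈ 789831; RF = 1:789831

1:789831


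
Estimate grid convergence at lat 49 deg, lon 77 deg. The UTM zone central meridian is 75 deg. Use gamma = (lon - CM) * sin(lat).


gamma = (77 - 75) * sin(49) = 2 * 0.75471 = 1.509 degrees

1.509 degrees


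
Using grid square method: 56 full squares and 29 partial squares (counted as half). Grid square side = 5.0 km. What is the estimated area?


effective squares = 56 + 29 * 0.5 = 70.5
area = 70.5 * 25.0 = 1762.5 km^2

1762.5 km^2


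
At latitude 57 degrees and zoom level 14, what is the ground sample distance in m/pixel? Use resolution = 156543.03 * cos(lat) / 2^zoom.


res = 156543.03 * cos(57) / 2^14 = 156543.03 * 0.54463904 / 16384 = 5.2 m/pixel

5.2 m/pixel


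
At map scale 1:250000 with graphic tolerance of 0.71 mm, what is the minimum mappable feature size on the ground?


ground = 0.71 mm * 250000 / 1000 = 177.5 m

177.5 m


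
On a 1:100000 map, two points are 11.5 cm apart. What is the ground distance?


ground = 11.5 cm * 100000 / 100 = 11500.0 m = 11.5 km

11.5 km


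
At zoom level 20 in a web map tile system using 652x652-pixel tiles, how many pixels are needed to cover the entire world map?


tiles per axis = 2^20 = 1048576
total tiles = 1048576^2 = 1099511627776
pixels per axis = 1048576 * 652 = 683671552
total pixels = 683671552^2 = 467406791014088704

467406791014088704 pixels


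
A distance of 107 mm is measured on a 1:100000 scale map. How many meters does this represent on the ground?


ground = 107 mm * 100000 / 1000 = 10700.0 m

10700.0 m


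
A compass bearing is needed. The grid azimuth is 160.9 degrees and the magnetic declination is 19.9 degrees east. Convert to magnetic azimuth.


magnetic azimuth = grid azimuth - declination (east +ve)
mag_az = 160.9 - 19.9 = 141.0 degrees

141.0 degrees


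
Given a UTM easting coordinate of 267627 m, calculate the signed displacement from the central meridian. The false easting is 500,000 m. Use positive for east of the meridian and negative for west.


displacement = 267627 - 500000 = -232373 m

-232373 m


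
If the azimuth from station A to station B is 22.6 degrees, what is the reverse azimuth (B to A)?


back azimuth = (22.6 + 180) mod 360 = 202.6 degrees

202.6 degrees


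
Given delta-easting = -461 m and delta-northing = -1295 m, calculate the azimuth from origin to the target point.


az = atan2(-461, -1295) = -160.4 deg
adjusted to 0-360: 199.6 degrees

199.6 degrees


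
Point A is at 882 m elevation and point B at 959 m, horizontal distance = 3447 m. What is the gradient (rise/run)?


gradient = (959 - 882) / 3447 = 77 / 3447 = 0.0223

0.0223


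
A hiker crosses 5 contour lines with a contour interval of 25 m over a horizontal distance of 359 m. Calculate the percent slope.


elevation change = 5 * 25 = 125 m
slope = 125 / 359 * 100 = 34.8%

34.8%


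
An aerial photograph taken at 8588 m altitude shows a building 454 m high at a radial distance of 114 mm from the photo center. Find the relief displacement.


d = h * r / H = 454 * 114 / 8588 = 6.03 mm

6.03 mm


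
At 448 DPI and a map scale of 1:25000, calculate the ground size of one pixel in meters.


pixel_cm = 2.54 / 448 ≈ 0.00567 cm
ground = pixel_cm * 25000 / 100 = 2.54 * 25000 / (448 * 100) = 63500 / 44800 ≈ 1.42 m

1.42 m


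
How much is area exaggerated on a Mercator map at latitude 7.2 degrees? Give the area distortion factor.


area_distortion = 1/cos^2(7.2) = 1.016

1.016


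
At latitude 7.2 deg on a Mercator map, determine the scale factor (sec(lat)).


SF = 1 / cos(7.2) = 1 / 0.992115 = 1.008

1.008


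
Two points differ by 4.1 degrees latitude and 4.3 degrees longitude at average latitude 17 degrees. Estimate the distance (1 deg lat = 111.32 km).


dlat_km = 4.1 * 111.32 = 456.412
dlon_km = 4.3 * 111.32 * cos(17) ≈ 457.76
dist = sqrt(456.412^2 + 457.76^2) ≈ 646.4 km

646.4 km


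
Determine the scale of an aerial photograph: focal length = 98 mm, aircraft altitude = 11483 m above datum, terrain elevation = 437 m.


scale = f / (H - h) = 98 mm / 11046 m = 98 / 11046000 = 1:112714

1:112714


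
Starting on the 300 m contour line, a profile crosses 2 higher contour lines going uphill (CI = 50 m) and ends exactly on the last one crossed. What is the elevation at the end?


elevation = 300 + 2 * 50 = 400 m

400 m


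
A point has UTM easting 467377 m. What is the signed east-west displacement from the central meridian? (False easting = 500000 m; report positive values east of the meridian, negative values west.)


displacement = 467377 - 500000 = -32623 m

-32623 m


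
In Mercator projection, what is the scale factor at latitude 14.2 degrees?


SF = 1 / cos(14.2) = 1 / 0.969445 = 1.032

1.032


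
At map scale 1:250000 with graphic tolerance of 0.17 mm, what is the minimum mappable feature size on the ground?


ground = 0.17 mm * 250000 / 1000 = 42.5 m

42.5 m


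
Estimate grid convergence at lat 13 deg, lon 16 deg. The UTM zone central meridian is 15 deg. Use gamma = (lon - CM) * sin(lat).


gamma = (16 - 15) * sin(13) = 1 * 0.224951 = 0.225 degrees

0.225 degrees


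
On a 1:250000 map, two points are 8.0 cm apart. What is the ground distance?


ground = 8.0 cm * 250000 / 100 = 20000.0 m = 20.0 km

20.0 km


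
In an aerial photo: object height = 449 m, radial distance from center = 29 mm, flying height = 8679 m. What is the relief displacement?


d = h * r / H = 449 * 29 / 8679 = 1.5 mm

1.5 mm


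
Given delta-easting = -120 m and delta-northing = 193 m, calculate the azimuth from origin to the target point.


az = atan2(-120, 193) = -31.9 deg
adjusted to 0-360: 328.1 degrees

328.1 degrees


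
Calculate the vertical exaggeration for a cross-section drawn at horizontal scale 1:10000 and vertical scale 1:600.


VE = horizontal_scale / vertical_scale = 10000 / 600 ≈ 16.7

16.7x


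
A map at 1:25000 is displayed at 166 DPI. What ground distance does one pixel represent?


pixel_cm = 2.54 / 166 ≈ 0.015301 cm
ground = pixel_cm * 25000 / 100 = 2.54 * 25000 / (166 * 100) = 63500 / 16600 ≈ 3.83 m

3.83 m


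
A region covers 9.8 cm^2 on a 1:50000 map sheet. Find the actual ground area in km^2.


ground_area = 9.8 * (50000/100)^2 = 2450000.0 m^2 = 2.45 km^2

2.45 km^2


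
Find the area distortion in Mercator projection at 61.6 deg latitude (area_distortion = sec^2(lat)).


area_distortion = 1/cos^2(61.6) = 4.421

4.421


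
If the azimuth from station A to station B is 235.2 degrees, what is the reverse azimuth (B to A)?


back azimuth = (235.2 + 180) mod 360 = 55.2 degrees

55.2 degrees


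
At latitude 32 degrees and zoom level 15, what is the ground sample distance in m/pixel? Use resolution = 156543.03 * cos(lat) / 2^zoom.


res = 156543.03 * cos(32) / 2^15 = 156543.03 * 0.8480481 / 32768 = 4.05 m/pixel

4.05 m/pixel


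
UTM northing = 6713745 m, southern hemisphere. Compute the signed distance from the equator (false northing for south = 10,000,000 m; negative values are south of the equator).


For southern: actual = 6713745 - 10000000 = -3286255 m

-3286255 m


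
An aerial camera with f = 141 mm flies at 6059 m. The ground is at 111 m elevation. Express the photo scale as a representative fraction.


scale = f / (H - h) = 141 mm / 5948 m = 141 / 5948000 = 1:42184

1:42184


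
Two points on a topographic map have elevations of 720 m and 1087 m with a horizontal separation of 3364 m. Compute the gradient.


gradient = (1087 - 720) / 3364 = 367 / 3364 = 0.1091

0.1091


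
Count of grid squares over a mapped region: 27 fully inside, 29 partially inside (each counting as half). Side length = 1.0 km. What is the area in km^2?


effective squares = 27 + 29 * 0.5 = 41.5
area = 41.5 * 1.0 = 41.5 km^2

41.5 km^2


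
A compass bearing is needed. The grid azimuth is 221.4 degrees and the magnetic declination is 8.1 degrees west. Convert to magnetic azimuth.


magnetic azimuth = grid azimuth - declination (east +ve)
mag_az = 221.4 - -8.1 = 229.5 degrees

229.5 degrees


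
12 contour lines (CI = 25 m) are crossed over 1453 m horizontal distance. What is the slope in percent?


elevation change = 12 * 25 = 300 m
slope = 300 / 1453 * 100 = 20.6%

20.6%


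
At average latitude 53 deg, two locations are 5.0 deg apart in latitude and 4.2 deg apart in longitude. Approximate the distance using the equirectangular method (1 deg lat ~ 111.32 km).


dlat_km = 5.0 * 111.32 = 556.6
dlon_km = 4.2 * 111.32 * cos(53) ≈ 281.375
dist = sqrt(556.6^2 + 281.375^2) ≈ 623.7 km

623.7 km


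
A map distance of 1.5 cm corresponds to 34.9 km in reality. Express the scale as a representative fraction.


ground = 34.9 km = 3490000 cm; RF denominator = ground / map = 3490000 / 1.5 ≈ 2326667; RF = 1:2326667

1:2326667


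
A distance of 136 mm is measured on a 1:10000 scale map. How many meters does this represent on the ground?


ground = 136 mm * 10000 / 1000 = 1360.0 m

1360.0 m


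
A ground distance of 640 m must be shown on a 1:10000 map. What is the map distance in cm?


map_cm = 640 * 100 / 10000 = 6.4 cm

6.4 cm


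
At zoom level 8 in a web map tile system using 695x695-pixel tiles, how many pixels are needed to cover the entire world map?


tiles per axis = 2^8 = 256
total tiles = 256^2 = 65536
pixels per axis = 256 * 695 = 177920
total pixels = 177920^2 = 31655526400

31655526400 pixels


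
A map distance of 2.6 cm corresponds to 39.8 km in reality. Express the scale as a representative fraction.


ground = 39.8 km = 3980000 cm; RF denominator = ground / map = 3980000 / 2.6 ≈ 1530769; RF = 1:1530769

1:1530769


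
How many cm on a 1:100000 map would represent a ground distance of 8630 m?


map_cm = 8630 * 100 / 100000 = 8.63 cm

8.63 cm


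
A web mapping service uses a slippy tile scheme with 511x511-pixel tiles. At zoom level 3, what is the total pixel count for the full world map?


tiles per axis = 2^3 = 8
total tiles = 8^2 = 64
pixels per axis = 8 * 511 = 4088
total pixels = 4088^2 = 16711744

16711744 pixels


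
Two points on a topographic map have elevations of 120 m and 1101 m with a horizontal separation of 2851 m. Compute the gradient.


gradient = (1101 - 120) / 2851 = 981 / 2851 = 0.3441

0.3441


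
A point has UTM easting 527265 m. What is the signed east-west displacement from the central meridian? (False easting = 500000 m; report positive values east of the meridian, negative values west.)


displacement = 527265 - 500000 = 27265 m

27265 m


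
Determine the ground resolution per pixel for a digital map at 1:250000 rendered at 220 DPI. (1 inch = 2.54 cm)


pixel_cm = 2.54 / 220 ≈ 0.011545 cm
ground = pixel_cm * 250000 / 100 = 2.54 * 250000 / (220 * 100) = 635000 / 22000 ≈ 28.86 m

28.86 m


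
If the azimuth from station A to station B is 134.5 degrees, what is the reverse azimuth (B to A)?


back azimuth = (134.5 + 180) mod 360 = 314.5 degrees

314.5 degrees


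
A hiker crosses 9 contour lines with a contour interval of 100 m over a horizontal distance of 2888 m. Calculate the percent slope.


elevation change = 9 * 100 = 900 m
slope = 900 / 2888 * 100 = 31.2%

31.2%


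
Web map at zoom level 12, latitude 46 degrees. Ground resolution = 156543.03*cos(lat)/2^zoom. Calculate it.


res = 156543.03 * cos(46) / 2^12 = 156543.03 * 0.69465837 / 4096 = 26.55 m/pixel

26.55 m/pixel


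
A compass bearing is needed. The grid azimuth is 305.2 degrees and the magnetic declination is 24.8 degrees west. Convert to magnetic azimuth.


magnetic azimuth = grid azimuth - declination (east +ve)
mag_az = 305.2 - -24.8 = 330.0 degrees

330.0 degrees


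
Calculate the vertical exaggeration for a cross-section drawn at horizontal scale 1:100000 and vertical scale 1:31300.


VE = horizontal_scale / vertical_scale = 100000 / 31300 ≈ 3.2

3.2x


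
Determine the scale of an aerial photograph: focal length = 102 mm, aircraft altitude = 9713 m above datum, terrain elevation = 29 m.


scale = f / (H - h) = 102 mm / 9684 m = 102 / 9684000 = 1:94941

1:94941


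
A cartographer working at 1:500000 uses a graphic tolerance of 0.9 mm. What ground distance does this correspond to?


ground = 0.9 mm * 500000 / 1000 = 450.0 m

450.0 m


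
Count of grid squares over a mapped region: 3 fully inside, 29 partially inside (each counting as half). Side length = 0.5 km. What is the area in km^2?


effective squares = 3 + 29 * 0.5 = 17.5
area = 17.5 * 0.25 = 4.375 km^2

4.375 km^2


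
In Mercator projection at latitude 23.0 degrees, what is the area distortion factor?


area_distortion = 1/cos^2(23.0) = 1.18

1.18


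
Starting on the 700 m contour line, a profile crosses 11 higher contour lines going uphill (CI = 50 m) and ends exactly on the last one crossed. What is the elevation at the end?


elevation = 700 + 11 * 50 = 1250 m

1250 m


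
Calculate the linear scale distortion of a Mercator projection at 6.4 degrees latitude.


SF = 1 / cos(6.4) = 1 / 0.993768 = 1.006

1.006


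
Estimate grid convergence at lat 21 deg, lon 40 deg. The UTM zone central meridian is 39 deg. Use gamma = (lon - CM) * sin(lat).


gamma = (40 - 39) * sin(21) = 1 * 0.358368 = 0.358 degrees

0.358 degrees


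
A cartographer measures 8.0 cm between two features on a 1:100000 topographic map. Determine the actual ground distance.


ground = 8.0 cm * 100000 / 100 = 8000.0 m = 8.0 km

8.0 km


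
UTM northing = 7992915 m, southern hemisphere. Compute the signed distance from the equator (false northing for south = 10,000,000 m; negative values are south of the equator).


For southern: actual = 7992915 - 10000000 = -2007085 m

-2007085 m


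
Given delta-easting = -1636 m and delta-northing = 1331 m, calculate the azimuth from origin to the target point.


az = atan2(-1636, 1331) = -50.9 deg
adjusted to 0-360: 309.1 degrees

309.1 degrees


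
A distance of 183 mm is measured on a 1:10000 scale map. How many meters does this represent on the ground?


ground = 183 mm * 10000 / 1000 = 1830.0 m

1830.0 m


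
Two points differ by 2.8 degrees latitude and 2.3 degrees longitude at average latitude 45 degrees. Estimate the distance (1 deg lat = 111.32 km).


dlat_km = 2.8 * 111.32 = 311.696
dlon_km = 2.3 * 111.32 * cos(45) ≈ 181.045
dist = sqrt(311.696^2 + 181.045^2) ≈ 360.5 km

360.5 km


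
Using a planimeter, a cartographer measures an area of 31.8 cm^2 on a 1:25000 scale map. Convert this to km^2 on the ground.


ground_area = 31.8 * (25000/100)^2 = 1987500.0 m^2 = 1.9875 km^2 ≈ 1.988 km^2

1.988 km^2


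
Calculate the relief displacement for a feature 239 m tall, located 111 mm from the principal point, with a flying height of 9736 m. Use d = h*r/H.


d = h * r / H = 239 * 111 / 9736 = 2.72 mm

2.72 mm


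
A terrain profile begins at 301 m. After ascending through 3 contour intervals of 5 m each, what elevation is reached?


elevation = 301 + 3 * 5 = 316 m

316 m


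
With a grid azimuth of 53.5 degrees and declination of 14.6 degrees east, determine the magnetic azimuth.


magnetic azimuth = grid azimuth - declination (east +ve)
mag_az = 53.5 - 14.6 = 38.9 degrees

38.9 degrees


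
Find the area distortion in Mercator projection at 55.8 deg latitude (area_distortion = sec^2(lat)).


area_distortion = 1/cos^2(55.8) = 3.165

3.165


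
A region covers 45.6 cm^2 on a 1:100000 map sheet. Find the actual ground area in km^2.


ground_area = 45.6 * (100000/100)^2 = 45600000.0 m^2 = 45.6 km^2

45.6 km^2


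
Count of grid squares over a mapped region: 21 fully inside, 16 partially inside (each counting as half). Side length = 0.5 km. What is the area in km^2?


effective squares = 21 + 16 * 0.5 = 29.0
area = 29.0 * 0.25 = 7.25 km^2

7.25 km^2


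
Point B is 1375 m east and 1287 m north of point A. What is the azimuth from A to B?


az = atan2(1375, 1287) = 46.9 deg
adjusted to 0-360: 46.9 degrees

46.9 degrees


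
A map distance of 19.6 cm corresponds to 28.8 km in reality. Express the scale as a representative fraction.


ground = 28.8 km = 2880000 cm; RF denominator = ground / map = 2880000 / 19.6 ≈ 146939; RF = 1:146939

1:146939


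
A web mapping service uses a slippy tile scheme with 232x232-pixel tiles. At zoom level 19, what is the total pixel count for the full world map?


tiles per axis = 2^19 = 524288
total tiles = 524288^2 = 274877906944
pixels per axis = 524288 * 232 = 121634816
total pixels = 121634816^2 = 14795028463353856

14795028463353856 pixels


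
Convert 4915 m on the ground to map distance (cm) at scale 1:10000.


map_cm = 4915 * 100 / 10000 = 49.15 cm

49.15 cm


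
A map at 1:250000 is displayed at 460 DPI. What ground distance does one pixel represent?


pixel_cm = 2.54 / 460 ≈ 0.005522 cm
ground = pixel_cm * 250000 / 100 = 2.54 * 250000 / (460 * 100) = 635000 / 46000 ≈ 13.8 m

13.8 m


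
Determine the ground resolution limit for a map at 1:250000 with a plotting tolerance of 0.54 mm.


ground = 0.54 mm * 250000 / 1000 = 135.0 m

135.0 m


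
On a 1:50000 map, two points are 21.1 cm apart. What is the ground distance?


ground = 21.1 cm * 50000 / 100 = 10550.0 m = 10.55 km

10.55 km


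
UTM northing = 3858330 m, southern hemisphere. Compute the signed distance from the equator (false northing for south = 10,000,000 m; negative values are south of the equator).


For southern: actual = 3858330 - 10000000 = -6141670 m

-6141670 m


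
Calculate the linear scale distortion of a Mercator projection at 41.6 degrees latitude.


SF = 1 / cos(41.6) = 1 / 0.747798 = 1.337

1.337


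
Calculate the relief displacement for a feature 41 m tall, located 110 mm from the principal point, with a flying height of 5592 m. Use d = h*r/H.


d = h * r / H = 41 * 110 / 5592 = 0.81 mm

0.81 mm


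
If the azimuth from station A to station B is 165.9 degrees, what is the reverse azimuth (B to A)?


back azimuth = (165.9 + 180) mod 360 = 345.9 degrees

345.9 degrees


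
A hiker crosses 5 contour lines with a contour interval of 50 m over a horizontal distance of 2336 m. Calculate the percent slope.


elevation change = 5 * 50 = 250 m
slope = 250 / 2336 * 100 = 10.7%

10.7%


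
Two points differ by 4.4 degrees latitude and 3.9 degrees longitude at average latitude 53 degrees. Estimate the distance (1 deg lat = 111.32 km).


dlat_km = 4.4 * 111.32 = 489.808
dlon_km = 3.9 * 111.32 * cos(53) ≈ 261.277
dist = sqrt(489.808^2 + 261.277^2) ≈ 555.1 km

555.1 km


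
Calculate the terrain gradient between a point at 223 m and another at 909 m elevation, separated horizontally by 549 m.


gradient = (909 - 223) / 549 = 686 / 549 = 1.2495

1.2495


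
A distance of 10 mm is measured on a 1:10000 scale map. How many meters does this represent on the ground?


ground = 10 mm * 10000 / 1000 = 100.0 m

100.0 m


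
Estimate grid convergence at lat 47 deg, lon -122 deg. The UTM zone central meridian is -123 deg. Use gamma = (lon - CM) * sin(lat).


gamma = (-122 - -123) * sin(47) = 1 * 0.731354 = 0.731 degrees

0.731 degrees


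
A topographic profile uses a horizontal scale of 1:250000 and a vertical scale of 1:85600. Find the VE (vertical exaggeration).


VE = horizontal_scale / vertical_scale = 250000 / 85600 ≈ 2.9

2.9x


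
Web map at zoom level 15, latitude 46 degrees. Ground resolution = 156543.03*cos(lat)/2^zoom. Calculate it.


res = 156543.03 * cos(46) / 2^15 = 156543.03 * 0.69465837 / 32768 = 3.32 m/pixel

3.32 m/pixel


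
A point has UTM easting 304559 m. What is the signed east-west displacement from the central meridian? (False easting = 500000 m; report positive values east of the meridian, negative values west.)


displacement = 304559 - 500000 = -195441 m

-195441 m


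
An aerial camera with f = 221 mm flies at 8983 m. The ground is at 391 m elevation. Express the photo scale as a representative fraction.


scale = f / (H - h) = 221 mm / 8592 m = 221 / 8592000 = 1:38878

1:38878


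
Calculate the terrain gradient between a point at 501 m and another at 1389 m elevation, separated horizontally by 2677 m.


gradient = (1389 - 501) / 2677 = 888 / 2677 = 0.3317

0.3317


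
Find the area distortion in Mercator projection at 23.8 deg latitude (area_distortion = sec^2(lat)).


area_distortion = 1/cos^2(23.8) = 1.195

1.195


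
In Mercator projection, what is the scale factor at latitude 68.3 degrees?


SF = 1 / cos(68.3) = 1 / 0.369747 = 2.705

2.705


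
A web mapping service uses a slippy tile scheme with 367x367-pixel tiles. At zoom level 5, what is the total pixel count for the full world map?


tiles per axis = 2^5 = 32
total tiles = 32^2 = 1024
pixels per axis = 32 * 367 = 11744
total pixels = 11744^2 = 137921536

137921536 pixels


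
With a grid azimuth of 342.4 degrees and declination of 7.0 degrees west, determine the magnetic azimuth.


magnetic azimuth = grid azimuth - declination (east +ve)
mag_az = 342.4 - -7.0 = 349.4 degrees

349.4 degrees


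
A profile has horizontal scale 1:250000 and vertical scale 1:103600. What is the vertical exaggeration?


VE = horizontal_scale / vertical_scale = 250000 / 103600 ≈ 2.4

2.4x


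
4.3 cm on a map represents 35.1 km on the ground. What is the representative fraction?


ground = 35.1 km = 3510000 cm; RF denominator = ground / map = 3510000 / 4.3 ≈ 816279; RF = 1:816279

1:816279


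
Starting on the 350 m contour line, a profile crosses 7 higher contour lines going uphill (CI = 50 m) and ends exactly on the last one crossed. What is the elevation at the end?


elevation = 350 + 7 * 50 = 700 m

700 m


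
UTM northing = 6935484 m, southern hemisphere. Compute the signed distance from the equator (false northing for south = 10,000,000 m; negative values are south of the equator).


For southern: actual = 6935484 - 10000000 = -3064516 m

-3064516 m


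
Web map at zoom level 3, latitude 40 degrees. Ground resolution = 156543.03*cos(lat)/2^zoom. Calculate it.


res = 156543.03 * cos(40) / 2^3 = 156543.03 * 0.76604444 / 8 = 14989.86 m/pixel

14989.86 m/pixel


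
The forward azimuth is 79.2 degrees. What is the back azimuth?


back azimuth = (79.2 + 180) mod 360 = 259.2 degrees

259.2 degrees


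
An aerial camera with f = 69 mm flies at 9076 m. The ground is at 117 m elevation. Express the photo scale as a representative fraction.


scale = f / (H - h) = 69 mm / 8959 m = 69 / 8959000 = 1:129841

1:129841


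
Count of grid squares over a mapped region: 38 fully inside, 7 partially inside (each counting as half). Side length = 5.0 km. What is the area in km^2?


effective squares = 38 + 7 * 0.5 = 41.5
area = 41.5 * 25.0 = 1037.5 km^2

1037.5 km^2


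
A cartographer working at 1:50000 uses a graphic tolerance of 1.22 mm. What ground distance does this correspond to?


ground = 1.22 mm * 50000 / 1000 = 61.0 m

61.0 m


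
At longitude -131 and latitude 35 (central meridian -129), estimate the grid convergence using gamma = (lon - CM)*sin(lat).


gamma = (-131 - -129) * sin(35) = -2 * 0.573576 = -1.147 degrees

-1.147 degrees


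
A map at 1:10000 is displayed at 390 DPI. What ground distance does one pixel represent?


pixel_cm = 2.54 / 390 ≈ 0.006513 cm
ground = pixel_cm * 10000 / 100 = 2.54 * 10000 / (390 * 100) = 25400 / 39000 ≈ 0.65 m

0.65 m


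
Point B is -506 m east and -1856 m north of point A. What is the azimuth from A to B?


az = atan2(-506, -1856) = -164.8 deg
adjusted to 0-360: 195.2 degrees

195.2 degrees


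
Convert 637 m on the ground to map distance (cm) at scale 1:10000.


map_cm = 637 * 100 / 10000 = 6.37 cm

6.37 cm


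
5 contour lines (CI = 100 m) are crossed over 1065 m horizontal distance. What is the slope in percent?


elevation change = 5 * 100 = 500 m
slope = 500 / 1065 * 100 = 46.9%

46.9%


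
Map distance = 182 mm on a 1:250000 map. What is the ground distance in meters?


ground = 182 mm * 250000 / 1000 = 45500.0 m

45500.0 m


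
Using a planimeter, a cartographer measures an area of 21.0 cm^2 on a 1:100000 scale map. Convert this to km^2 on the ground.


ground_area = 21.0 * (100000/100)^2 = 21000000.0 m^2 = 21.0 km^2

21.0 km^2


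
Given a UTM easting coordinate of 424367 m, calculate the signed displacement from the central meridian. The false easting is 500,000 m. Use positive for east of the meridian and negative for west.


displacement = 424367 - 500000 = -75633 m

-75633 m


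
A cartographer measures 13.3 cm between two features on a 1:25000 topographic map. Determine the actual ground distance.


ground = 13.3 cm * 25000 / 100 = 3325.0 m = 3.325 km

3.325 km


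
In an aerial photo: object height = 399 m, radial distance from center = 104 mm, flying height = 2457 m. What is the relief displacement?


d = h * r / H = 399 * 104 / 2457 = 16.89 mm

16.89 mm


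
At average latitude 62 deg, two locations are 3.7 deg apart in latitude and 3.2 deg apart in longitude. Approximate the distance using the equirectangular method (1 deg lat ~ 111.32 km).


dlat_km = 3.7 * 111.32 = 411.884
dlon_km = 3.2 * 111.32 * cos(62) ≈ 167.237
dist = sqrt(411.884^2 + 167.237^2) ≈ 444.5 km

444.5 km


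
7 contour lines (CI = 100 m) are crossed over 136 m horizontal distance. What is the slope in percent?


elevation change = 7 * 100 = 700 m
slope = 700 / 136 * 100 = 514.7%

514.7%


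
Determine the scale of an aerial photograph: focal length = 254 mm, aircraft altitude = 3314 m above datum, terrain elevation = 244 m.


scale = f / (H - h) = 254 mm / 3070 m = 254 / 3070000 = 1:12087

1:12087


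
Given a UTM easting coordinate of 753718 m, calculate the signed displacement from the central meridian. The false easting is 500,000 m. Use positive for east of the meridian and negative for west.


displacement = 753718 - 500000 = 253718 m

253718 m


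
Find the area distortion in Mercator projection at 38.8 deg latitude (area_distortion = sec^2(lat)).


area_distortion = 1/cos^2(38.8) = 1.646

1.646


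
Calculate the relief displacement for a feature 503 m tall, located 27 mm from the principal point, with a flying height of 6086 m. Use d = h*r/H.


d = h * r / H = 503 * 27 / 6086 = 2.23 mm

2.23 mm


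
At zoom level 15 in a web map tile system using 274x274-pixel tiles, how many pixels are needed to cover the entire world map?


tiles per axis = 2^15 = 32768
total tiles = 32768^2 = 1073741824
pixels per axis = 32768 * 274 = 8978432
total pixels = 8978432^2 = 80612241178624

80612241178624 pixels


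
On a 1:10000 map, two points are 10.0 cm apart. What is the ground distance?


ground = 10.0 cm * 10000 / 100 = 1000.0 m = 1.0 km

1.0 km


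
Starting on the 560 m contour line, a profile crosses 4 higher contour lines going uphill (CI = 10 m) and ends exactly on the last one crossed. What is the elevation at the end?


elevation = 560 + 4 * 10 = 600 m

600 m


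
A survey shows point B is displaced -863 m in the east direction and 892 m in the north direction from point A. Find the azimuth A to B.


az = atan2(-863, 892) = -44.1 deg
adjusted to 0-360: 315.9 degrees

315.9 degrees


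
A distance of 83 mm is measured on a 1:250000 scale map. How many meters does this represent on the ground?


ground = 83 mm * 250000 / 1000 = 20750.0 m

20750.0 m


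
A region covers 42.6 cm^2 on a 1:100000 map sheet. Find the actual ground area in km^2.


ground_area = 42.6 * (100000/100)^2 = 42600000.0 m^2 = 42.6 km^2

42.6 km^2


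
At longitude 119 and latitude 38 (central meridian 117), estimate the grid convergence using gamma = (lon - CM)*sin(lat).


gamma = (119 - 117) * sin(38) = 2 * 0.615661 = 1.231 degrees

1.231 degrees


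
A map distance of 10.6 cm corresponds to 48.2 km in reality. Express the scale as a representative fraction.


ground = 48.2 km = 4820000 cm; RF denominator = ground / map = 4820000 / 10.6 ≈ 454717; RF = 1:454717

1:454717


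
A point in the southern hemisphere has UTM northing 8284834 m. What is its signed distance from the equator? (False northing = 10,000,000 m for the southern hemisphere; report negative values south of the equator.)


For southern: actual = 8284834 - 10000000 = -1715166 m

-1715166 m


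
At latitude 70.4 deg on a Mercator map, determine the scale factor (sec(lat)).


SF = 1 / cos(70.4) = 1 / 0.335452 = 2.981

2.981


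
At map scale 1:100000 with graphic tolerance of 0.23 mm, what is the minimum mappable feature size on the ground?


ground = 0.23 mm * 100000 / 1000 = 23.0 m

23.0 m


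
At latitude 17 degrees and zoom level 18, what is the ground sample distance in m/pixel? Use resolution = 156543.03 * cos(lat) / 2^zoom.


res = 156543.03 * cos(17) / 2^18 = 156543.03 * 0.95630476 / 262144 = 0.57 m/pixel

0.57 m/pixel


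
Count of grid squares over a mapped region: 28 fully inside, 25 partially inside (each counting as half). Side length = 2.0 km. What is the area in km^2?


effective squares = 28 + 25 * 0.5 = 40.5
area = 40.5 * 4.0 = 162.0 km^2

162.0 km^2


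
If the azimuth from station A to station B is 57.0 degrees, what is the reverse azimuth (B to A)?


back azimuth = (57.0 + 180) mod 360 = 237.0 degrees

237.0 degrees


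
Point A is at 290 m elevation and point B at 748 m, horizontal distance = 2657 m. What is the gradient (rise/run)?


gradient = (748 - 290) / 2657 = 458 / 2657 = 0.1724

0.1724


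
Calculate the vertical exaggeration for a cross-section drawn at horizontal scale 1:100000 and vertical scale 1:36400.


VE = horizontal_scale / vertical_scale = 100000 / 36400 ≈ 2.7

2.7x


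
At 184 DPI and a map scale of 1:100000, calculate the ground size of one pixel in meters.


pixel_cm = 2.54 / 184 ≈ 0.013804 cm
ground = pixel_cm * 100000 / 100 = 2.54 * 100000 / (184 * 100) = 254000 / 18400 ≈ 13.8 m

13.8 m


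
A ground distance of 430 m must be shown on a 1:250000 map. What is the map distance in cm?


map_cm = 430 * 100 / 250000 = 0.172 cm ≈ 0.17 cm

0.17 cm


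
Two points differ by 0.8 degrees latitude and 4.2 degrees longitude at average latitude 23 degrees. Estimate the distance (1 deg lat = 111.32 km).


dlat_km = 0.8 * 111.32 = 89.056
dlon_km = 4.2 * 111.32 * cos(23) ≈ 430.377
dist = sqrt(89.056^2 + 430.377^2) ≈ 439.5 km

439.5 km


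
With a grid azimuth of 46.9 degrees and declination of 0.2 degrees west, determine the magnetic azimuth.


magnetic azimuth = grid azimuth - declination (east +ve)
mag_az = 46.9 - -0.2 = 47.1 degrees

47.1 degrees


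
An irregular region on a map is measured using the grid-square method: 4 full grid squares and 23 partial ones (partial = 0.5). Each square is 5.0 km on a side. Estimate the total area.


effective squares = 4 + 23 * 0.5 = 15.5
area = 15.5 * 25.0 = 387.5 km^2

387.5 km^2


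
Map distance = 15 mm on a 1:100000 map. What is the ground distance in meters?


ground = 15 mm * 100000 / 1000 = 1500.0 m

1500.0 m


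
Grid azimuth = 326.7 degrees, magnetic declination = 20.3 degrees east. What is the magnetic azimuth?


magnetic azimuth = grid azimuth - declination (east +ve)
mag_az = 326.7 - 20.3 = 306.4 degrees

306.4 degrees


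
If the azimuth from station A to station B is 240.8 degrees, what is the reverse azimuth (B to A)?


back azimuth = (240.8 + 180) mod 360 = 60.8 degrees

60.8 degrees


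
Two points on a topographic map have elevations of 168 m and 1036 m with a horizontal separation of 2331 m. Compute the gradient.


gradient = (1036 - 168) / 2331 = 868 / 2331 = 0.3724

0.3724


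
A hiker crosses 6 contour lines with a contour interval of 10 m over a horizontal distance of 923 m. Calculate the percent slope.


elevation change = 6 * 10 = 60 m
slope = 60 / 923 * 100 = 6.5%

6.5%


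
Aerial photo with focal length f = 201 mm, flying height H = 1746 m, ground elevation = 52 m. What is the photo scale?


scale = f / (H - h) = 201 mm / 1694 m = 201 / 1694000 = 1:8428

1:8428


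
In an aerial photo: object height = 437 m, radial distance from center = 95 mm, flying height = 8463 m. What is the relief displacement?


d = h * r / H = 437 * 95 / 8463 = 4.91 mm

4.91 mm


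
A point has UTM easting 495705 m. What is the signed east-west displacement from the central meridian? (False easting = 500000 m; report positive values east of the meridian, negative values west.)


displacement = 495705 - 500000 = -4295 m

-4295 m


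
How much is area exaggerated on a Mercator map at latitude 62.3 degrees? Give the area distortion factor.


area_distortion = 1/cos^2(62.3) = 4.628

4.628


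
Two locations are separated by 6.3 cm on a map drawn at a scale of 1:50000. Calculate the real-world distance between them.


ground = 6.3 cm * 50000 / 100 = 3150.0 m = 3.15 km

3.15 km


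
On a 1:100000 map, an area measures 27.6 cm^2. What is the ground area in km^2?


ground_area = 27.6 * (100000/100)^2 = 27600000.0 m^2 = 27.6 km^2

27.6 km^2


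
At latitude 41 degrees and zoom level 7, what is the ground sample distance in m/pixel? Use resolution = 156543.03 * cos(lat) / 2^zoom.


res = 156543.03 * cos(41) / 2^7 = 156543.03 * 0.75470958 / 128 = 923.0 m/pixel

923.0 m/pixel


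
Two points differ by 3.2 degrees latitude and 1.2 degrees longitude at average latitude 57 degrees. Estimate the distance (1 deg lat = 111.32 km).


dlat_km = 3.2 * 111.32 = 356.224
dlon_km = 1.2 * 111.32 * cos(57) ≈ 72.755
dist = sqrt(356.224^2 + 72.755^2) ≈ 363.6 km

363.6 km


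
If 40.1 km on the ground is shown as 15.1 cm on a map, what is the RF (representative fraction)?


ground = 40.1 km = 4010000 cm; RF denominator = ground / map = 4010000 / 15.1 ≈ 265563; RF = 1:265563

1:265563


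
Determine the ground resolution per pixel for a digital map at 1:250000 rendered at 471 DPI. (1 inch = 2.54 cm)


pixel_cm = 2.54 / 471 ≈ 0.005393 cm
ground = pixel_cm * 250000 / 100 = 2.54 * 250000 / (471 * 100) = 635000 / 47100 ≈ 13.48 m

13.48 m


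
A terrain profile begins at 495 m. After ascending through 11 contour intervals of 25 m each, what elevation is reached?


elevation = 495 + 11 * 25 = 770 m

770 m


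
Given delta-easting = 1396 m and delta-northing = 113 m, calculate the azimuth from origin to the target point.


az = atan2(1396, 113) = 85.4 deg
adjusted to 0-360: 85.4 degrees

85.4 degrees


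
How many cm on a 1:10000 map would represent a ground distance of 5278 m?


map_cm = 5278 * 100 / 10000 = 52.78 cm

52.78 cm


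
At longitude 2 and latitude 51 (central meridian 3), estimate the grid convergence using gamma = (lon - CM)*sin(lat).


gamma = (2 - 3) * sin(51) = -1 * 0.777146 = -0.777 degrees

-0.777 degrees


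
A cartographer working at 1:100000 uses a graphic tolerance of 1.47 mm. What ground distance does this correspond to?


ground = 1.47 mm * 100000 / 1000 = 147.0 m

147.0 m


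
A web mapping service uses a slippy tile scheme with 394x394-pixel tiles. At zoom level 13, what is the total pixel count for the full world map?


tiles per axis = 2^13 = 8192
total tiles = 8192^2 = 67108864
pixels per axis = 8192 * 394 = 3227648
total pixels = 3227648^2 = 10417711611904

10417711611904 pixels


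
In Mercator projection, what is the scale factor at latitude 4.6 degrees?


SF = 1 / cos(4.6) = 1 / 0.996779 = 1.003

1.003


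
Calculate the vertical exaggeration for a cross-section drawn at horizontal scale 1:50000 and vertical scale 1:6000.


VE = horizontal_scale / vertical_scale = 50000 / 6000 ≈ 8.3

8.3x


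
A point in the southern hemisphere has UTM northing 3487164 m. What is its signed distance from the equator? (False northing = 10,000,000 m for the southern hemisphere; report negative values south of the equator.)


For southern: actual = 3487164 - 10000000 = -6512836 m

-6512836 m


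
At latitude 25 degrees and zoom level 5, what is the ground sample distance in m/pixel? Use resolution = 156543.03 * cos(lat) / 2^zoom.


res = 156543.03 * cos(25) / 2^5 = 156543.03 * 0.90630779 / 32 = 4433.63 m/pixel

4433.63 m/pixel


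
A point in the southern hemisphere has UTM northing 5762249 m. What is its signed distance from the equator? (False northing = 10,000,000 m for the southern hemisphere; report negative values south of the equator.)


For southern: actual = 5762249 - 10000000 = -4237751 m

-4237751 m


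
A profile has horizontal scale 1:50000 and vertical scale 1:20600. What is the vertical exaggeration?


VE = horizontal_scale / vertical_scale = 50000 / 20600 ≈ 2.4

2.4x


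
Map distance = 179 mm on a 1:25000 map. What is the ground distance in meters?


ground = 179 mm * 25000 / 1000 = 4475.0 m

4475.0 m


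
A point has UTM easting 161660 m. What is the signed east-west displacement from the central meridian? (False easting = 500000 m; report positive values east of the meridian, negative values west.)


displacement = 161660 - 500000 = -338340 m

-338340 m


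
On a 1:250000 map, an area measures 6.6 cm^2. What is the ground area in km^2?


ground_area = 6.6 * (250000/100)^2 = 41250000.0 m^2 = 41.25 km^2

41.25 km^2


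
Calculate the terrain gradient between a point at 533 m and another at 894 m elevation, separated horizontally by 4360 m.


gradient = (894 - 533) / 4360 = 361 / 4360 = 0.0828

0.0828


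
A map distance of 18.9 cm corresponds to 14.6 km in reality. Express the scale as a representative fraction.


ground = 14.6 km = 1460000 cm; RF denominator = ground / map = 1460000 / 18.9 ≈ 77249; RF = 1:77249

1:77249


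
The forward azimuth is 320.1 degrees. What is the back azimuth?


back azimuth = (320.1 + 180) mod 360 = 140.1 degrees

140.1 degrees


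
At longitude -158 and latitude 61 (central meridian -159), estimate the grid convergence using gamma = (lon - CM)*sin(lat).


gamma = (-158 - -159) * sin(61) = 1 * 0.87462 = 0.875 degrees

0.875 degrees


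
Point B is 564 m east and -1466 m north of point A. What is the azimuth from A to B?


az = atan2(564, -1466) = 159.0 deg
adjusted to 0-360: 159.0 degrees

159.0 degrees


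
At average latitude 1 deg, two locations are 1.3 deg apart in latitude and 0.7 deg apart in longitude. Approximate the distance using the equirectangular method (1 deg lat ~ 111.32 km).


dlat_km = 1.3 * 111.32 = 144.716
dlon_km = 0.7 * 111.32 * cos(1) ≈ 77.912
dist = sqrt(144.716^2 + 77.912^2) ≈ 164.4 km

164.4 km
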